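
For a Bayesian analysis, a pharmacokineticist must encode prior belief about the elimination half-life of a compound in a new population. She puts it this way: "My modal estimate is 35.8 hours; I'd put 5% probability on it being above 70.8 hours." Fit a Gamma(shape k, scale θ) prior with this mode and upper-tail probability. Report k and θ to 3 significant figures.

k ≈ 6.96, θ ≈ 6

Gamma(k,θ) with k>1 has mode (k−1)θ, so θ = 35.8/(k−1).
Need P(X < 70.8) = 0.95 with θ tied to k this way. Start at k = 2, θ = 35.8: P(X<70.8) ≈ 0.588.
Too low — raise k to concentrate. Iterating converges to k ≈ 6.96.
Then θ = 35.8/(6.96−1) ≈ 6.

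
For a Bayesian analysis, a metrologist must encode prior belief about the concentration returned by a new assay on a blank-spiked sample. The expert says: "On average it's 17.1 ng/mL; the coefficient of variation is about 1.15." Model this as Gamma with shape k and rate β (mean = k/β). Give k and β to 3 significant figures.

k ≈ 0.756, β ≈ 0.0442

For Gamma(k, rate β): mean = k/β, variance = k/β², so CV = 1/√k.
CV = 1.15, hence k = 1/CV² = 0.756.
Then β = k/mean = 0.756/17.1 = 0.0442.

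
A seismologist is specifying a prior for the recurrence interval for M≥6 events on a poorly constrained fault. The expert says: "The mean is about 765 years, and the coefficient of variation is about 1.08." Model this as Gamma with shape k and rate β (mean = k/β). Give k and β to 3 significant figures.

For Gamma(k, rate β): mean = k/β, variance = k/β², so CV = 1/√k.
CV = 1.08, hence k = 1/CV² = 0.857.
Then β = k/mean = 0.857/765 = 0.00112.

k ≈ 0.857, β ≈ 0.00112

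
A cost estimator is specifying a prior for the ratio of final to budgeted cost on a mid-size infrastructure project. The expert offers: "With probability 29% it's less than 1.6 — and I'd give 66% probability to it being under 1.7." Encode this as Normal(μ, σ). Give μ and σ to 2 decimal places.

For Normal(μ,σ), the p-quantile is μ + z_p·σ. Here z_{0.29} = -0.5534, z_{0.66} = 0.4125.
So 1.6 = μ − 0.5534σ and 1.7 = μ + 0.4125σ.
Subtracting: σ = (1.7 − 1.6)/(0.4125 − (-0.5534)) = 0.10.
Then μ = 1.6 − (-0.5534)·0.10 = 1.66.

μ = 1.66, σ = 0.10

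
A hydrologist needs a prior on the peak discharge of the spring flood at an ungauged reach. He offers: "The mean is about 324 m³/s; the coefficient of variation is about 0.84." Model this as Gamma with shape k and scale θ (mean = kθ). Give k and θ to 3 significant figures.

For Gamma(k, scale θ): mean = kθ, variance = kθ², so CV = 1/√k.
CV = 0.84, hence k = 1/CV² = 1.42.
Then θ = mean/k = 324/1.42 = 229.

k ≈ 1.42, θ ≈ 229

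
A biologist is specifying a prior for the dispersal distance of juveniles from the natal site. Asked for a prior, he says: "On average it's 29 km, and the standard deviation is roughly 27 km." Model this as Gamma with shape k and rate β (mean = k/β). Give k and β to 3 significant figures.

k ≈ 1.15, β ≈ 0.0398

For Gamma(k, rate β): mean = k/β, variance = k/β², so CV = 1/√k.
CV = SD/mean = 27/29 = 0.931, hence k = 1/CV² = 1.15.
Then β = k/mean = 1.15/29 = 0.0398.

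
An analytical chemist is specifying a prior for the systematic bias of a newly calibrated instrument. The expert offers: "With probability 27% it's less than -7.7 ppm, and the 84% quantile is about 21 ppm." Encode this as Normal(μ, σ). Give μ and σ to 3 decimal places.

μ = 3.243, σ = 17.856

The p-quantile of Normal(μ,σ) is μ + z_p·σ, with z_{0.27} = -0.6128 and z_{0.84} = 0.9945.
Eliminate σ: μ = (z₂·x₁ − z₁·x₂)/(z₂ − z₁) = (0.9945·-7.7 − (-0.6128)·21)/1.607 = 3.243.
Then σ = (x₂ − x₁)/(z₂ − z₁) = (21 − -7.7)/1.607 = 17.856.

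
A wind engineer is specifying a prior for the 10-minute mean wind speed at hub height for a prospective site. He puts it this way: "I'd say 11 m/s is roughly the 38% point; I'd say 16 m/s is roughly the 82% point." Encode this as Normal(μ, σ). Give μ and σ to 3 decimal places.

μ = 12.251, σ = 4.096

The p-quantile of Normal(μ,σ) is μ + z_p·σ, with z_{0.38} = -0.3055 and z_{0.82} = 0.9154.
Eliminate σ: μ = (z₂·x₁ − z₁·x₂)/(z₂ − z₁) = (0.9154·11 − (-0.3055)·16)/1.221 = 12.251.
Then σ = (x₂ − x₁)/(z₂ − z₁) = (16 − 11)/1.221 = 4.096.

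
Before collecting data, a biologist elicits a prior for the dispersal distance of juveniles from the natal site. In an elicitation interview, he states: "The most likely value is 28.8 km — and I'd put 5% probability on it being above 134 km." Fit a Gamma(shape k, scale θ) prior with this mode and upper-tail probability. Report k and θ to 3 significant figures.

Gamma(k,θ) with k>1 has mode (k−1)θ, so θ = 28.8/(k−1).
Need P(X < 134) = 0.95 with θ tied to k this way. Start at k = 2, θ = 28.8: P(X<134) ≈ 0.946.
Too low — raise k to concentrate. Iterating converges to k ≈ 2.03.
Then θ = 28.8/(2.03−1) ≈ 28.

k ≈ 2.03, θ ≈ 28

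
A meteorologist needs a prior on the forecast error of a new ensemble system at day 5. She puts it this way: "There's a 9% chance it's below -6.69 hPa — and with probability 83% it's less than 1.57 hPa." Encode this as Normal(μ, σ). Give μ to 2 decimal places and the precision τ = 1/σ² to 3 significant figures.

For Normal(μ,σ), the p-quantile is μ + z_p·σ. Here z_{0.09} = -1.341, z_{0.83} = 0.9542.
So -6.69 = μ − 1.341σ and 1.57 = μ + 0.9542σ.
Subtracting: σ = (1.57 − -6.69)/(0.9542 − (-1.341)) = 3.60.
Then μ = -6.69 − (-1.341)·3.60 = -1.86.
Precision τ = 1/σ² = 1/3.599² = 0.0772.

μ = -1.86, τ = 0.0772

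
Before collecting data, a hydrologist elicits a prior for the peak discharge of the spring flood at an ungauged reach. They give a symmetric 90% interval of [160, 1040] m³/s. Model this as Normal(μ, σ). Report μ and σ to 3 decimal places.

A symmetric 90% interval runs μ ± z·σ with z = 1.645.
Half-width = 440, so σ = 440/1.645 = 267.501.
μ is the interval midpoint, 600.000.

μ = 600.000, σ = 267.501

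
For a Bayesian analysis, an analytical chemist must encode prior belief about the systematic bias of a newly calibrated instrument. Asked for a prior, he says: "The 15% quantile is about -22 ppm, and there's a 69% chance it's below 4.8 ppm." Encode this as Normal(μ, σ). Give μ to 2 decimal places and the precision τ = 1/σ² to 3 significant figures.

The p-quantile of Normal(μ,σ) is μ + z_p·σ, with z_{0.15} = -1.036 and z_{0.69} = 0.4959.
Eliminate σ: μ = (z₂·x₁ − z₁·x₂)/(z₂ − z₁) = (0.4959·-22 − (-1.036)·4.8)/1.532 = -3.87.
Then σ = (x₂ − x₁)/(z₂ − z₁) = (4.8 − -22)/1.532 = 17.49.
Precision τ = 1/σ² = 1/17.49² = 0.00327.

μ = -3.87, τ = 0.00327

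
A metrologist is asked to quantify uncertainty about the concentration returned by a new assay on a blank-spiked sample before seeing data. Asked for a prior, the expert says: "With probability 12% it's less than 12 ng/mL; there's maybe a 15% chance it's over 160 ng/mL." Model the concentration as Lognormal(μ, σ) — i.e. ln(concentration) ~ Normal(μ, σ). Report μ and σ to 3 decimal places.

If T ~ Lognormal(μ,σ) then ln T ~ Normal(μ,σ), so the p-quantile of ln T is μ + z_p·σ.
ln(12) = 2.485 and ln(160) = 5.075; z_{0.12} = -1.175, z_{0.85} = 1.036.
σ = (5.075 − 2.485)/(1.036 − (-1.175)) = 1.171.
μ = 2.485 − (-1.175)·1.171 = 3.861.

μ ≈ 3.861, σ ≈ 1.171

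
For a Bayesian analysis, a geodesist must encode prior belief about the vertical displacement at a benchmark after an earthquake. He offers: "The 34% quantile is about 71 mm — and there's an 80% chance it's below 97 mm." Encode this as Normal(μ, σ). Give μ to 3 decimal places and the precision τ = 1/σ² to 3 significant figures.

For Normal(μ,σ), the p-quantile is μ + z_p·σ. Here z_{0.34} = -0.4125, z_{0.8} = 0.8416.
So 71 = μ − 0.4125σ and 97 = μ + 0.8416σ.
Subtracting: σ = (97 − 71)/(0.8416 − (-0.4125)) = 20.732.
Then μ = 71 − (-0.4125)·20.732 = 79.551.
Precision τ = 1/σ² = 1/20.73² = 0.00233.

μ = 79.551, τ = 0.00233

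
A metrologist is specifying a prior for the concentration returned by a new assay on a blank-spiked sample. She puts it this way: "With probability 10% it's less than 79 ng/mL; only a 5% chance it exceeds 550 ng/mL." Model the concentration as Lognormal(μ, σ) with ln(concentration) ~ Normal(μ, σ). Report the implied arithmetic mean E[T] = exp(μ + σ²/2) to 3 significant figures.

E[T] ≈ 230 ng/mL

If T ~ Lognormal(μ,σ) then ln T ~ Normal(μ,σ), so the p-quantile of ln T is μ + z_p·σ.
ln(79) = 4.369 and ln(550) = 6.31; z_{0.1} = -1.282, z_{0.95} = 1.645.
σ = (6.31 − 4.369)/(1.645 − (-1.282)) = 0.663.
μ = 4.369 − (-1.282)·0.663 = 5.219.
E[T] = exp(μ + σ²/2) = exp(5.219 + 0.2198) = 230 ng/mL.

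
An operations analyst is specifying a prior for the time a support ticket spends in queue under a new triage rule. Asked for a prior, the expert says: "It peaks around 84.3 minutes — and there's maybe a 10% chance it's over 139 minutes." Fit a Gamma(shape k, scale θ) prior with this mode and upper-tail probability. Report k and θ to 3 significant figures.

k ≈ 8.54, θ ≈ 11.2

Gamma(k,θ) with k>1 has mode (k−1)θ, so θ = 84.3/(k−1).
Need P(X < 139) = 0.9 with θ tied to k this way. Start at k = 2, θ = 84.3: P(X<139) ≈ 0.491.
Too low — raise k to concentrate. Iterating converges to k ≈ 8.54.
Then θ = 84.3/(8.54−1) ≈ 11.2.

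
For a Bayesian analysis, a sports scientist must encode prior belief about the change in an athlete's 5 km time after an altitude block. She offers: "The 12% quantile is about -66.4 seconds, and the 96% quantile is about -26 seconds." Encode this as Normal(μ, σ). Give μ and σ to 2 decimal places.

For Normal(μ,σ), the p-quantile is μ + z_p·σ. Here z_{0.12} = -1.175, z_{0.96} = 1.751.
So -66.4 = μ − 1.175σ and -26 = μ + 1.751σ.
Subtracting: σ = (-26 − -66.4)/(1.751 − (-1.175)) = 13.81.
Then μ = -66.4 − (-1.175)·13.81 = -50.17.

μ = -50.17, σ = 13.81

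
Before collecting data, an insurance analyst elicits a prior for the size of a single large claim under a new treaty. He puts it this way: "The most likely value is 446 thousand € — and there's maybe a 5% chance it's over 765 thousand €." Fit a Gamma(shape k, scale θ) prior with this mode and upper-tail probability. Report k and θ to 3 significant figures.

Gamma(k,θ) with k>1 has mode (k−1)θ, so θ = 446/(k−1).
Need P(X < 765) = 0.95 with θ tied to k this way. Start at k = 2, θ = 446: P(X<765) ≈ 0.511.
Too low — raise k to concentrate. Iterating converges to k ≈ 10.6.
Then θ = 446/(10.6−1) ≈ 46.5.

k ≈ 10.6, θ ≈ 46.5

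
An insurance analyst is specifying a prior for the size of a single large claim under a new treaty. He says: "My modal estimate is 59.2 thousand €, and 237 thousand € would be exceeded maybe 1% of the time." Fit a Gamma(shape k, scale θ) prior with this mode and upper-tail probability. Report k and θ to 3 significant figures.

k ≈ 3.17, θ ≈ 27.3

Gamma(k,θ) with k>1 has mode (k−1)θ, so θ = 59.2/(k−1).
Need P(X < 237) = 0.99 with θ tied to k this way. Start at k = 2, θ = 59.2: P(X<237) ≈ 0.909.
Too low — raise k to concentrate. Iterating converges to k ≈ 3.17.
Then θ = 59.2/(3.17−1) ≈ 27.3.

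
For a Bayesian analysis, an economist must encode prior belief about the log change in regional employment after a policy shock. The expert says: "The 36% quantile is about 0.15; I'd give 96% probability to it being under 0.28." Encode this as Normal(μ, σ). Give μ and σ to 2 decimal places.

μ = 0.17, σ = 0.06

For Normal(μ,σ), the p-quantile is μ + z_p·σ. Here z_{0.36} = -0.3585, z_{0.96} = 1.751.
So 0.15 = μ − 0.3585σ and 0.28 = μ + 1.751σ.
Subtracting: σ = (0.28 − 0.15)/(1.751 − (-0.3585)) = 0.06.
Then μ = 0.15 − (-0.3585)·0.06 = 0.17.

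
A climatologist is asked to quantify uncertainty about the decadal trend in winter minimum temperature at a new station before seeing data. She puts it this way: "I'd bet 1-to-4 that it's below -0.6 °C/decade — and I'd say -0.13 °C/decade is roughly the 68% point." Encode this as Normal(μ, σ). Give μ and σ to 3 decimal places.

For Normal(μ,σ), the p-quantile is μ + z_p·σ. Here z_{0.2} = -0.8416, z_{0.68} = 0.4677.
So -0.6 = μ − 0.8416σ and -0.13 = μ + 0.4677σ.
Subtracting: σ = (-0.13 − -0.6)/(0.4677 − (-0.8416)) = 0.359.
Then μ = -0.6 − (-0.8416)·0.359 = -0.298.

μ = -0.298, σ = 0.359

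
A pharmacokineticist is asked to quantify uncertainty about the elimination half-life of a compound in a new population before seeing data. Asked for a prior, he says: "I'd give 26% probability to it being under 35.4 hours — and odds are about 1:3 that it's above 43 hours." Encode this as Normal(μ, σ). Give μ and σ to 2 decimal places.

For Normal(μ,σ), the p-quantile is μ + z_p·σ. Here z_{0.26} = -0.6433, z_{0.75} = 0.6745.
So 35.4 = μ − 0.6433σ and 43 = μ + 0.6745σ.
Subtracting: σ = (43 − 35.4)/(0.6745 − (-0.6433)) = 5.77.
Then μ = 35.4 − (-0.6433)·5.77 = 39.11.

μ = 39.11, σ = 5.77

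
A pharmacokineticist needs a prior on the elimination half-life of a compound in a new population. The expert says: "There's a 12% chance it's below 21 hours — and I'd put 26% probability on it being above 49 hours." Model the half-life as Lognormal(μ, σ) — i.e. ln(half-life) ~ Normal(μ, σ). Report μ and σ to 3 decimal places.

If T ~ Lognormal(μ,σ) then ln T ~ Normal(μ,σ), so the p-quantile of ln T is μ + z_p·σ.
ln(21) = 3.045 and ln(49) = 3.892; z_{0.12} = -1.175, z_{0.74} = 0.6433.
σ = (3.892 − 3.045)/(0.6433 − (-1.175)) = 0.466.
μ = 3.045 − (-1.175)·0.466 = 3.592.

μ ≈ 3.592, σ ≈ 0.466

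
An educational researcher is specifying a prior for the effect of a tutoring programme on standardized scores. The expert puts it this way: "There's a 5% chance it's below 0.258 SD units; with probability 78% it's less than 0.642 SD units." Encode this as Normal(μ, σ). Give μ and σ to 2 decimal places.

For Normal(μ,σ), the p-quantile is μ + z_p·σ. Here z_{0.05} = -1.645, z_{0.78} = 0.7722.
So 0.258 = μ − 1.645σ and 0.642 = μ + 0.7722σ.
Subtracting: σ = (0.642 − 0.258)/(0.7722 − (-1.645)) = 0.16.
Then μ = 0.258 − (-1.645)·0.16 = 0.52.

μ = 0.52, σ = 0.16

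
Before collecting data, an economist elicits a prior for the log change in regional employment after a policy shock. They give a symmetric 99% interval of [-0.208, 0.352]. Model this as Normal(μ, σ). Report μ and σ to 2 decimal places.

A symmetric 99% interval runs μ ± z·σ with z = 2.576.
Half-width = 0.28, so σ = 0.28/2.576 = 0.11.
μ is the interval midpoint, 0.07.

μ = 0.07, σ = 0.11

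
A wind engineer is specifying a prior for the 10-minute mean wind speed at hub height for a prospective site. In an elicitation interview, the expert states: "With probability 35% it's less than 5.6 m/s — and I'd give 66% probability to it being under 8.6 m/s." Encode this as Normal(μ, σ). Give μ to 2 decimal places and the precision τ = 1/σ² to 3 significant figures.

μ = 7.05, τ = 0.0707

For Normal(μ,σ), the p-quantile is μ + z_p·σ. Here z_{0.35} = -0.3853, z_{0.66} = 0.4125.
So 5.6 = μ − 0.3853σ and 8.6 = μ + 0.4125σ.
Subtracting: σ = (8.6 − 5.6)/(0.4125 − (-0.3853)) = 3.76.
Then μ = 5.6 − (-0.3853)·3.76 = 7.05.
Precision τ = 1/σ² = 1/3.76² = 0.0707.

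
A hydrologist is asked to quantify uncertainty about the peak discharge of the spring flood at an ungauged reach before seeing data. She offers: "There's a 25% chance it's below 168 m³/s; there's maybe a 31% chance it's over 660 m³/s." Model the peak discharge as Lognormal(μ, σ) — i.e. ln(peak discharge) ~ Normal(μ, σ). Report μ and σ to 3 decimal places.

μ ≈ 5.913, σ ≈ 1.169

If T ~ Lognormal(μ,σ) then ln T ~ Normal(μ,σ), so the p-quantile of ln T is μ + z_p·σ.
ln(168) = 5.124 and ln(660) = 6.492; z_{0.25} = -0.6745, z_{0.69} = 0.4959.
σ = (6.492 − 5.124)/(0.4959 − (-0.6745)) = 1.169.
μ = 5.124 − (-0.6745)·1.169 = 5.913.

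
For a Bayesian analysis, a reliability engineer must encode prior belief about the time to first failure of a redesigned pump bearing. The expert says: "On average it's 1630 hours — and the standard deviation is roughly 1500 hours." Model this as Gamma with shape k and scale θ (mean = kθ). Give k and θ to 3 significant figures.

For Gamma(k, scale θ): mean = kθ, variance = kθ², so CV = 1/√k.
CV = SD/mean = 1500/1630 = 0.9202, hence k = 1/CV² = 1.18.
Then θ = mean/k = 1630/1.18 = 1380.

k ≈ 1.18, θ ≈ 1380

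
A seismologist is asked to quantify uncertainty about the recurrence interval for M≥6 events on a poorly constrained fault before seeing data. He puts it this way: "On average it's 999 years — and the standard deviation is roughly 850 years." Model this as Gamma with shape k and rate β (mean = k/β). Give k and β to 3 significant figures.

k ≈ 1.38, β ≈ 0.00138

For Gamma(k, rate β): mean = k/β, variance = k/β², so CV = 1/√k.
CV = SD/mean = 850/999 = 0.8509, hence k = 1/CV² = 1.38.
Then β = k/mean = 1.38/999 = 0.00138.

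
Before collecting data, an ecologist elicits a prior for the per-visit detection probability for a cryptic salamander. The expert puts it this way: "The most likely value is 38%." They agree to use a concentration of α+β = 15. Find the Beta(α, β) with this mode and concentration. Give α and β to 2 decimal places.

α = 5.94, β = 9.06

For α,β > 1 the Beta mode is (α−1)/(α+β−2). With α+β = 15, the mode is (α−1)/13.
Set (α−1)/13 = 0.38 → α = 1 + 0.38·13 = 5.94.
β = 15 − α = 9.06.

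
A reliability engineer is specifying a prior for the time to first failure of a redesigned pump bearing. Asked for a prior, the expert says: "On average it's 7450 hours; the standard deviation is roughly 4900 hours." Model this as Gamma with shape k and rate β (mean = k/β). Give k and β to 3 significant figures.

k ≈ 2.31, β ≈ 0.00031

For Gamma(k, rate β): mean = k/β, variance = k/β², so CV = 1/√k.
CV = SD/mean = 4900/7450 = 0.6577, hence k = 1/CV² = 2.31.
Then β = k/mean = 2.31/7450 = 0.00031.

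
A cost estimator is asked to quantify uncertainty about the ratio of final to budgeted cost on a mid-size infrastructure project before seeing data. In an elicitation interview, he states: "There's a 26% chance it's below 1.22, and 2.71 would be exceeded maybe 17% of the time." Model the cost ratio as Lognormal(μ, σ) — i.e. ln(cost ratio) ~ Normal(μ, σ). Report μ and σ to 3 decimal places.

μ ≈ 0.520, σ ≈ 0.500

If T ~ Lognormal(μ,σ) then ln T ~ Normal(μ,σ), so the p-quantile of ln T is μ + z_p·σ.
ln(1.22) = 0.1989 and ln(2.71) = 0.9969; z_{0.26} = -0.6433, z_{0.83} = 0.9542.
σ = (0.9969 − 0.1989)/(0.9542 − (-0.6433)) = 0.500.
μ = 0.1989 − (-0.6433)·0.500 = 0.520.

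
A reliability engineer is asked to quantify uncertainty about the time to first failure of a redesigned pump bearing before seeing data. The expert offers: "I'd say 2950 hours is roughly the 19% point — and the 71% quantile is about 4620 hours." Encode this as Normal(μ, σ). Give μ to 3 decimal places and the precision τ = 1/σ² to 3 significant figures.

For Normal(μ,σ), the p-quantile is μ + z_p·σ. Here z_{0.19} = -0.8779, z_{0.71} = 0.5534.
So 2950 = μ − 0.8779σ and 4620 = μ + 0.5534σ.
Subtracting: σ = (4620 − 2950)/(0.5534 − (-0.8779)) = 1166.787.
Then μ = 2950 − (-0.8779)·1166.787 = 3974.318.
Precision τ = 1/σ² = 1/1167² = 7.35e-07.

μ = 3974.318, τ = 7.35e-07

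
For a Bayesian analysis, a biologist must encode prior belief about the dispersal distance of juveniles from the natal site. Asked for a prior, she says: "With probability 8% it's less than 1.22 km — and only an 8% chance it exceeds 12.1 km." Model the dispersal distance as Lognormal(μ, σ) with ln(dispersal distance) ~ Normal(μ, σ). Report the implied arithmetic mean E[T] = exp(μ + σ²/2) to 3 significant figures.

E[T] ≈ 5.36 km

If T ~ Lognormal(μ,σ) then ln T ~ Normal(μ,σ), so the p-quantile of ln T is μ + z_p·σ.
ln(1.22) = 0.1989 and ln(12.1) = 2.493; z_{0.08} = -1.405, z_{0.92} = 1.405.
σ = (2.493 − 0.1989)/(1.405 − (-1.405)) = 0.816.
μ = 0.1989 − (-1.405)·0.816 = 1.346.
E[T] = exp(μ + σ²/2) = exp(1.346 + 0.3333) = 5.36 km.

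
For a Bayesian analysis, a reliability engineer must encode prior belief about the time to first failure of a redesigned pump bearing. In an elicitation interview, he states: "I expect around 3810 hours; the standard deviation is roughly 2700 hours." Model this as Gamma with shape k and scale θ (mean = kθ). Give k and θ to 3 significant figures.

k ≈ 1.99, θ ≈ 1910

For Gamma(k, scale θ): mean = kθ, variance = kθ², so CV = 1/√k.
CV = SD/mean = 2700/3810 = 0.7087, hence k = 1/CV² = 1.99.
Then θ = mean/k = 3810/1.99 = 1910.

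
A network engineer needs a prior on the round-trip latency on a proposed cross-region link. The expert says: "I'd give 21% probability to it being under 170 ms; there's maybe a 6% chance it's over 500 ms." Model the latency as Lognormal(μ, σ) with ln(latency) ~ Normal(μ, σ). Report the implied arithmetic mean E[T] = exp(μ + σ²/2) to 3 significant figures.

If T ~ Lognormal(μ,σ) then ln T ~ Normal(μ,σ), so the p-quantile of ln T is μ + z_p·σ.
ln(170) = 5.136 and ln(500) = 6.215; z_{0.21} = -0.8064, z_{0.94} = 1.555.
σ = (6.215 − 5.136)/(1.555 − (-0.8064)) = 0.457.
μ = 5.136 − (-0.8064)·0.457 = 5.504.
E[T] = exp(μ + σ²/2) = exp(5.504 + 0.1044) = 273 ms.

E[T] ≈ 273 ms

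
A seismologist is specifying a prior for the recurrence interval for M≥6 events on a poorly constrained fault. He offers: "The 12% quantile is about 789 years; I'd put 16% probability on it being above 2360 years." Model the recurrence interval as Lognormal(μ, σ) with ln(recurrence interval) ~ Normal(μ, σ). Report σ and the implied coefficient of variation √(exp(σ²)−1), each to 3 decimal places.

If T ~ Lognormal(μ,σ) then ln T ~ Normal(μ,σ), so the p-quantile of ln T is μ + z_p·σ.
ln(789) = 6.671 and ln(2360) = 7.766; z_{0.12} = -1.175, z_{0.84} = 0.9945.
σ = (7.766 − 6.671)/(0.9945 − (-1.175)) = 0.505.
μ = 6.671 − (-1.175)·0.505 = 7.264.
CV = √(exp(σ²)−1) = √(exp(0.2551)−1) = 0.539.

σ ≈ 0.505, CV ≈ 0.539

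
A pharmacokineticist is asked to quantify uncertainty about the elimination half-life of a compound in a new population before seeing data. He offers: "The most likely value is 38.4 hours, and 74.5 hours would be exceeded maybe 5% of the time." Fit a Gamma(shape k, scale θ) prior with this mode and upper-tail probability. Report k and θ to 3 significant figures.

k ≈ 7.32, θ ≈ 6.07

Gamma(k,θ) with k>1 has mode (k−1)θ, so θ = 38.4/(k−1).
Need P(X < 74.5) = 0.95 with θ tied to k this way. Start at k = 2, θ = 38.4: P(X<74.5) ≈ 0.578.
Too low — raise k to concentrate. Iterating converges to k ≈ 7.32.
Then θ = 38.4/(7.32−1) ≈ 6.07.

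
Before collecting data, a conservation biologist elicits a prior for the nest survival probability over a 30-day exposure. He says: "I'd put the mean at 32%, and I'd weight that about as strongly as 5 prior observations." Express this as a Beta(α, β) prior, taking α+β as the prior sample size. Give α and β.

Under the effective-sample-size interpretation, Beta(α, β) has prior mean α/(α+β) and prior sample size α+β.
So α+β = 5 and α/(α+β) = 0.32, giving α = 0.32·5 = 1.6 and β = 5 − 1.6 = 3.4.

α = 1.6, β = 3.4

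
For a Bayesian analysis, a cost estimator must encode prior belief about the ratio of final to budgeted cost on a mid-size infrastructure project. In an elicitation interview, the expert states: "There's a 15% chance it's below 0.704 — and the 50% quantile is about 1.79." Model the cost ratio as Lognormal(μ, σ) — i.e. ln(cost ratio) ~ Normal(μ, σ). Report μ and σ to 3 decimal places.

If T ~ Lognormal(μ,σ) then ln T ~ Normal(μ,σ), so the p-quantile of ln T is μ + z_p·σ.
ln(0.704) = -0.351 and ln(1.79) = 0.5822; z_{0.15} = -1.036, z_{0.5} = 0.
σ = (0.5822 − -0.351)/(0 − (-1.036)) = 0.900.
μ = -0.351 − (-1.036)·0.900 = 0.582.

μ ≈ 0.582, σ ≈ 0.900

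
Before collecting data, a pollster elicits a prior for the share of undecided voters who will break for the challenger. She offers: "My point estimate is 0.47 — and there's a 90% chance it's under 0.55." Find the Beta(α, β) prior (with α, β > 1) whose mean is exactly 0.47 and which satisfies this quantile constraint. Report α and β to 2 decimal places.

α ≈ 30.04, β ≈ 33.88

With mean 0.47 fixed, write α = 0.47s, β = 0.53s where s = α+β.
Need P(θ < 0.55) = 0.9 under Beta(0.47s, 0.53s). Normal approximation: (q−m)/√(m(1−m)/s) ≈ z_{0.9} = 1.28, so s ≈ 0.47·0.53·(1.28)²/(0.55−0.47)² = 63.9.
At s = 63.9: P(θ<0.55) ≈ 0.900. Adjusting to match 0.9 gives s ≈ 63.92.
So α = 0.47·63.92 ≈ 30.04, β = 0.53·63.92 ≈ 33.88.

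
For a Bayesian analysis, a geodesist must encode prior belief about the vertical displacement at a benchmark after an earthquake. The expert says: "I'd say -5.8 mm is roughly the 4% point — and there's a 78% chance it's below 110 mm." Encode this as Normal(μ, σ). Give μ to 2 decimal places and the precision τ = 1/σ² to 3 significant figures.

μ = 74.56, τ = 0.000475

For Normal(μ,σ), the p-quantile is μ + z_p·σ. Here z_{0.04} = -1.751, z_{0.78} = 0.7722.
So -5.8 = μ − 1.751σ and 110 = μ + 0.7722σ.
Subtracting: σ = (110 − -5.8)/(0.7722 − (-1.751)) = 45.90.
Then μ = -5.8 − (-1.751)·45.90 = 74.56.
Precision τ = 1/σ² = 1/45.9² = 0.000475.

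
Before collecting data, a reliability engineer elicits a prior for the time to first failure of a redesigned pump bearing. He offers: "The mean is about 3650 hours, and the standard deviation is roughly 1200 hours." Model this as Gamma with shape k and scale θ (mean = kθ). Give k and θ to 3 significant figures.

For Gamma(k, scale θ): mean = kθ, variance = kθ², so CV = 1/√k.
CV = SD/mean = 1200/3650 = 0.3288, hence k = 1/CV² = 9.25.
Then θ = mean/k = 3650/9.25 = 395.

k ≈ 9.25, θ ≈ 395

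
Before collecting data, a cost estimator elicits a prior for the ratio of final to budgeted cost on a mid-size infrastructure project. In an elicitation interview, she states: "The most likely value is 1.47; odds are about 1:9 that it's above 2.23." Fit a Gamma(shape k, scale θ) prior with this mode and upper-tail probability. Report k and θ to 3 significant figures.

k ≈ 11.7, θ ≈ 0.137

Gamma(k,θ) with k>1 has mode (k−1)θ, so θ = 1.47/(k−1).
Need P(X < 2.23) = 0.9 with θ tied to k this way. Start at k = 2, θ = 1.47: P(X<2.23) ≈ 0.448.
Too low — raise k to concentrate. Iterating converges to k ≈ 11.7.
Then θ = 1.47/(11.7−1) ≈ 0.137.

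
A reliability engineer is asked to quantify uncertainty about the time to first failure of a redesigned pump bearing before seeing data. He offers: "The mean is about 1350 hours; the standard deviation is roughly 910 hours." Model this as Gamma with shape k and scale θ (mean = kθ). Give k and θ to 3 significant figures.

For Gamma(k, scale θ): mean = kθ, variance = kθ², so CV = 1/√k.
CV = SD/mean = 910/1350 = 0.6741, hence k = 1/CV² = 2.2.
Then θ = mean/k = 1350/2.2 = 613.

k ≈ 2.2, θ ≈ 613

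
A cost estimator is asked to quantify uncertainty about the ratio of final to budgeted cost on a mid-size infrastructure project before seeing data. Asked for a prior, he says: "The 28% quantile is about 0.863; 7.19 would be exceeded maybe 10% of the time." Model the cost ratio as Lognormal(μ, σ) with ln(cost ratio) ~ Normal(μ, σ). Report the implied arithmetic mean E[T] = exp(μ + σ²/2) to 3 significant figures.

E[T] ≈ 3.2

If T ~ Lognormal(μ,σ) then ln T ~ Normal(μ,σ), so the p-quantile of ln T is μ + z_p·σ.
ln(0.863) = -0.1473 and ln(7.19) = 1.973; z_{0.28} = -0.5828, z_{0.9} = 1.282.
σ = (1.973 − -0.1473)/(1.282 − (-0.5828)) = 1.137.
μ = -0.1473 − (-0.5828)·1.137 = 0.515.
E[T] = exp(μ + σ²/2) = exp(0.515 + 0.6465) = 3.2.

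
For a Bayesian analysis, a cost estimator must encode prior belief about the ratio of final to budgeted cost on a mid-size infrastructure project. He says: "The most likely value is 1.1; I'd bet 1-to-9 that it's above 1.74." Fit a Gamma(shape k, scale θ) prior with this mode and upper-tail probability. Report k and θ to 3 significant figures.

k ≈ 9.92, θ ≈ 0.123

Gamma(k,θ) with k>1 has mode (k−1)θ, so θ = 1.1/(k−1).
Need P(X < 1.74) = 0.9 with θ tied to k this way. Start at k = 2, θ = 1.1: P(X<1.74) ≈ 0.469.
Too low — raise k to concentrate. Iterating converges to k ≈ 9.92.
Then θ = 1.1/(9.92−1) ≈ 0.123.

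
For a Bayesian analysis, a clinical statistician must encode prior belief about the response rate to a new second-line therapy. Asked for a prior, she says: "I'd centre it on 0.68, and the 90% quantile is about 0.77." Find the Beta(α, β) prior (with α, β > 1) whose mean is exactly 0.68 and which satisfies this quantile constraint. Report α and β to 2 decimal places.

α ≈ 28.42, β ≈ 13.37

With mean 0.68 fixed, write α = 0.68s, β = 0.32s where s = α+β.
Need P(θ < 0.77) = 0.9 under Beta(0.68s, 0.32s). Normal approximation: (q−m)/√(m(1−m)/s) ≈ z_{0.9} = 1.28, so s ≈ 0.68·0.32·(1.28)²/(0.77−0.68)² = 44.1.
At s = 44.1: P(θ<0.77) ≈ 0.906. Adjusting to match 0.9 gives s ≈ 41.80.
So α = 0.68·41.80 ≈ 28.42, β = 0.32·41.80 ≈ 13.37.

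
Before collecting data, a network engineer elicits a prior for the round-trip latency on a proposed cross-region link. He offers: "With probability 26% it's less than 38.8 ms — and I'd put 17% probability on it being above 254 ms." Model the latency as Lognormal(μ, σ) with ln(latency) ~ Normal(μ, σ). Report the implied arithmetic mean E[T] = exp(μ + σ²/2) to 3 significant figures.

E[T] ≈ 165 ms

If T ~ Lognormal(μ,σ) then ln T ~ Normal(μ,σ), so the p-quantile of ln T is μ + z_p·σ.
ln(38.8) = 3.658 and ln(254) = 5.537; z_{0.26} = -0.6433, z_{0.83} = 0.9542.
σ = (5.537 − 3.658)/(0.9542 − (-0.6433)) = 1.176.
μ = 3.658 − (-0.6433)·1.176 = 4.415.
E[T] = exp(μ + σ²/2) = exp(4.415 + 0.6917) = 165 ms.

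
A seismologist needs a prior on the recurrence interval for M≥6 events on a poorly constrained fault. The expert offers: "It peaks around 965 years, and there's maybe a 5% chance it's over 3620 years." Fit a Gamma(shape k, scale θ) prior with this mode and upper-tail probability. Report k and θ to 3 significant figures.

Gamma(k,θ) with k>1 has mode (k−1)θ, so θ = 965/(k−1).
Need P(X < 3620) = 0.95 with θ tied to k this way. Start at k = 2, θ = 965: P(X<3620) ≈ 0.888.
Too low — raise k to concentrate. Iterating converges to k ≈ 2.46.
Then θ = 965/(2.46−1) ≈ 662.

k ≈ 2.46, θ ≈ 662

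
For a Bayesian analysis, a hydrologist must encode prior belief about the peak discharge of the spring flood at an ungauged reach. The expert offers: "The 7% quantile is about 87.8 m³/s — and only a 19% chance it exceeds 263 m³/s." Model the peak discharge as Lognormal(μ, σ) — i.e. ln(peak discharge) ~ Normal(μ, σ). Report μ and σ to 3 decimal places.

If T ~ Lognormal(μ,σ) then ln T ~ Normal(μ,σ), so the p-quantile of ln T is μ + z_p·σ.
ln(87.8) = 4.475 and ln(263) = 5.572; z_{0.07} = -1.476, z_{0.81} = 0.8779.
σ = (5.572 − 4.475)/(0.8779 − (-1.476)) = 0.466.
μ = 4.475 − (-1.476)·0.466 = 5.163.

μ ≈ 5.163, σ ≈ 0.466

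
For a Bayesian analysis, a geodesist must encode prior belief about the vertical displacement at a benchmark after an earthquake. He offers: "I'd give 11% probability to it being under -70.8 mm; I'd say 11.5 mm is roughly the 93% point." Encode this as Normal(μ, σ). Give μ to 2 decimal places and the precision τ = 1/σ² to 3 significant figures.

The p-quantile of Normal(μ,σ) is μ + z_p·σ, with z_{0.11} = -1.227 and z_{0.93} = 1.476.
Eliminate σ: μ = (z₂·x₁ − z₁·x₂)/(z₂ − z₁) = (1.476·-70.8 − (-1.227)·11.5)/2.702 = -33.45.
Then σ = (x₂ − x₁)/(z₂ − z₁) = (11.5 − -70.8)/2.702 = 30.46.
Precision τ = 1/σ² = 1/30.46² = 0.00108.

μ = -33.45, τ = 0.00108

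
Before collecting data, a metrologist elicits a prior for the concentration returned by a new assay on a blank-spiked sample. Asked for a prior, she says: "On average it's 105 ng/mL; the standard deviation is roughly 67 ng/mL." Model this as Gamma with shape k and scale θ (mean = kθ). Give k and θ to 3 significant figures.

k ≈ 2.46, θ ≈ 42.8

For Gamma(k, scale θ): mean = kθ, variance = kθ², so CV = 1/√k.
CV = SD/mean = 67/105 = 0.6381, hence k = 1/CV² = 2.46.
Then θ = mean/k = 105/2.46 = 42.8.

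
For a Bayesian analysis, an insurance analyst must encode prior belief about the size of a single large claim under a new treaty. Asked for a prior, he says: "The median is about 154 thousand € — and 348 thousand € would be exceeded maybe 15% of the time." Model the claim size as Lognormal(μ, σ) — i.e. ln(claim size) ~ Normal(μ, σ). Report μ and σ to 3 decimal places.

If T ~ Lognormal(μ,σ) then ln T ~ Normal(μ,σ), so the p-quantile of ln T is μ + z_p·σ.
ln(154) = 5.037 and ln(348) = 5.852; z_{0.5} = 0, z_{0.85} = 1.036.
σ = (5.852 − 5.037)/(1.036 − (0)) = 0.787.
μ = 5.037 − (0)·0.787 = 5.037.

μ ≈ 5.037, σ ≈ 0.787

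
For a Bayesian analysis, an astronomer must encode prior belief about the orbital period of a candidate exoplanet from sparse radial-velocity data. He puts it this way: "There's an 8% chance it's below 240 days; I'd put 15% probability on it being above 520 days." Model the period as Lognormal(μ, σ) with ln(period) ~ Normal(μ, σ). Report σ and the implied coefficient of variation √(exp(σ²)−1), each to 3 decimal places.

σ ≈ 0.317, CV ≈ 0.325

If T ~ Lognormal(μ,σ) then ln T ~ Normal(μ,σ), so the p-quantile of ln T is μ + z_p·σ.
ln(240) = 5.481 and ln(520) = 6.254; z_{0.08} = -1.405, z_{0.85} = 1.036.
σ = (6.254 − 5.481)/(1.036 − (-1.405)) = 0.317.
μ = 5.481 − (-1.405)·0.317 = 5.926.
CV = √(exp(σ²)−1) = √(exp(0.1003)−1) = 0.325.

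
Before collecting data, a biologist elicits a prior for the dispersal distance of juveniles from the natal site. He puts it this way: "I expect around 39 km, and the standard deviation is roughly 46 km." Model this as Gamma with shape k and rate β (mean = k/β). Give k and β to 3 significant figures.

k ≈ 0.719, β ≈ 0.0184

For Gamma(k, rate β): mean = k/β, variance = k/β², so CV = 1/√k.
CV = SD/mean = 46/39 = 1.179, hence k = 1/CV² = 0.719.
Then β = k/mean = 0.719/39 = 0.0184.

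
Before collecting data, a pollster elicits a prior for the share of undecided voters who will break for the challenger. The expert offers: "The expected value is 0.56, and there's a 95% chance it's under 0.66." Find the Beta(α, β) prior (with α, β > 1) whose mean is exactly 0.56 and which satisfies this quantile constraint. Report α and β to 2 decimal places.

α ≈ 36.05, β ≈ 28.33

With mean 0.56 fixed, write α = 0.56s, β = 0.44s where s = α+β.
Need P(θ < 0.66) = 0.95 under Beta(0.56s, 0.44s). Normal approximation: (q−m)/√(m(1−m)/s) ≈ z_{0.95} = 1.64, so s ≈ 0.56·0.44·(1.64)²/(0.66−0.56)² = 66.7.
At s = 66.7: P(θ<0.66) ≈ 0.953. Adjusting to match 0.95 gives s ≈ 64.38.
So α = 0.56·64.38 ≈ 36.05, β = 0.44·64.38 ≈ 28.33.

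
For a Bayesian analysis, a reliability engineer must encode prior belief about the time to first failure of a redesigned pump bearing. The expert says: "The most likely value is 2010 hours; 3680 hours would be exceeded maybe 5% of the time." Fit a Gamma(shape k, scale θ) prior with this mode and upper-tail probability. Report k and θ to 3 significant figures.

k ≈ 8.61, θ ≈ 264

Gamma(k,θ) with k>1 has mode (k−1)θ, so θ = 2010/(k−1).
Need P(X < 3680) = 0.95 with θ tied to k this way. Start at k = 2, θ = 2010: P(X<3680) ≈ 0.546.
Too low — raise k to concentrate. Iterating converges to k ≈ 8.61.
Then θ = 2010/(8.61−1) ≈ 264.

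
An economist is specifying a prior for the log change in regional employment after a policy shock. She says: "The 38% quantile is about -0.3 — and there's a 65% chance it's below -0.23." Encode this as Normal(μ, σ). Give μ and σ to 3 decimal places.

μ = -0.269, σ = 0.101

The p-quantile of Normal(μ,σ) is μ + z_p·σ, with z_{0.38} = -0.3055 and z_{0.65} = 0.3853.
Eliminate σ: μ = (z₂·x₁ − z₁·x₂)/(z₂ − z₁) = (0.3853·-0.3 − (-0.3055)·-0.23)/0.6908 = -0.269.
Then σ = (x₂ − x₁)/(z₂ − z₁) = (-0.23 − -0.3)/0.6908 = 0.101.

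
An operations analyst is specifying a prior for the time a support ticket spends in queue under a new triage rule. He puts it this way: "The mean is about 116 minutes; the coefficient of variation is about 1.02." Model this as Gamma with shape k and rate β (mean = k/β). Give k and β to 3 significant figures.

k ≈ 0.961, β ≈ 0.00829

For Gamma(k, rate β): mean = k/β, variance = k/β², so CV = 1/√k.
CV = 1.02, hence k = 1/CV² = 0.961.
Then β = k/mean = 0.961/116 = 0.00829.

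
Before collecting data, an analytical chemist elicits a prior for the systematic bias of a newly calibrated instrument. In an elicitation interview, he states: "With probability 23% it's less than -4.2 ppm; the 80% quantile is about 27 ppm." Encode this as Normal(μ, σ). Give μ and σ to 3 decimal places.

The p-quantile of Normal(μ,σ) is μ + z_p·σ, with z_{0.23} = -0.7388 and z_{0.8} = 0.8416.
Eliminate σ: μ = (z₂·x₁ − z₁·x₂)/(z₂ − z₁) = (0.8416·-4.2 − (-0.7388)·27)/1.58 = 10.386.
Then σ = (x₂ − x₁)/(z₂ − z₁) = (27 − -4.2)/1.58 = 19.741.

μ = 10.386, σ = 19.741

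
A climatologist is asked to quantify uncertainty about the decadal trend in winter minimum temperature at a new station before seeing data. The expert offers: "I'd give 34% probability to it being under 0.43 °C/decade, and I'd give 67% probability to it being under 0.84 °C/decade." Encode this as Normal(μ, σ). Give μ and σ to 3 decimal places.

The p-quantile of Normal(μ,σ) is μ + z_p·σ, with z_{0.34} = -0.4125 and z_{0.67} = 0.4399.
Eliminate σ: μ = (z₂·x₁ − z₁·x₂)/(z₂ − z₁) = (0.4399·0.43 − (-0.4125)·0.84)/0.8524 = 0.628.
Then σ = (x₂ − x₁)/(z₂ − z₁) = (0.84 − 0.43)/0.8524 = 0.481.

μ = 0.628, σ = 0.481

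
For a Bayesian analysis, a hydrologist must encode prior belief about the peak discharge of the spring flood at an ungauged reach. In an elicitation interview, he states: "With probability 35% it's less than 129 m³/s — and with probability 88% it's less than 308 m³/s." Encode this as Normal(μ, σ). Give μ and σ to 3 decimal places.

The p-quantile of Normal(μ,σ) is μ + z_p·σ, with z_{0.35} = -0.3853 and z_{0.88} = 1.175.
Eliminate σ: μ = (z₂·x₁ − z₁·x₂)/(z₂ − z₁) = (1.175·129 − (-0.3853)·308)/1.56 = 173.204.
Then σ = (x₂ − x₁)/(z₂ − z₁) = (308 − 129)/1.56 = 114.721.

μ = 173.204, σ = 114.721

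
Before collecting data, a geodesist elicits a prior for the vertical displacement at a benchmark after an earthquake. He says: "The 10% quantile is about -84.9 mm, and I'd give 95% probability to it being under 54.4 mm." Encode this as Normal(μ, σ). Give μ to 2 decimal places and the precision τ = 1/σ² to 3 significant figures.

μ = -23.90, τ = 0.000441

For Normal(μ,σ), the p-quantile is μ + z_p·σ. Here z_{0.1} = -1.282, z_{0.95} = 1.645.
So -84.9 = μ − 1.282σ and 54.4 = μ + 1.645σ.
Subtracting: σ = (54.4 − -84.9)/(1.645 − (-1.282)) = 47.60.
Then μ = -84.9 − (-1.282)·47.60 = -23.90.
Precision τ = 1/σ² = 1/47.6² = 0.000441.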